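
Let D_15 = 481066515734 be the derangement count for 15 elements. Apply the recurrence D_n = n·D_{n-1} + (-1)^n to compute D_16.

7697064251745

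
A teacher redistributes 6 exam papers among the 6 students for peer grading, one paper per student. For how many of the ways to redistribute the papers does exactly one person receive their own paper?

264

Choose which one of the 6 is fixed: C(6,1) = 6.
The other 5 form a derangement: !5 = 44.
Total: 6 × 44 = 264.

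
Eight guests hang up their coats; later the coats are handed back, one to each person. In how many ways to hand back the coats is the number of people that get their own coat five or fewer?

Sum C(8,i)·!(8-i) for i = 0..5:
  i=0: C(8,0)·!8 = 1·14833 = 14833
  i=1: C(8,1)·!7 = 8·1854 = 14832
  i=2: C(8,2)·!6 = 28·265 = 7420
  i=3: C(8,3)·!5 = 56·44 = 2464
  i=4: C(8,4)·!4 = 70·9 = 630
  i=5: C(8,5)·!3 = 56·2 = 112
Total = 40291.

40291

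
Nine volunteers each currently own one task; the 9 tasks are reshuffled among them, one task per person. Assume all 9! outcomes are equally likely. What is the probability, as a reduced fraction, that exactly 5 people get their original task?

1/320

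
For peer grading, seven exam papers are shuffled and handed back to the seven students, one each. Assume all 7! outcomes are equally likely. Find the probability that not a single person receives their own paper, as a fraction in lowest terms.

Favorable outcomes: !7 = 1854.
Total outcomes: 7! = 5040.
Probability = 1854/5040 = 103/280.

103/280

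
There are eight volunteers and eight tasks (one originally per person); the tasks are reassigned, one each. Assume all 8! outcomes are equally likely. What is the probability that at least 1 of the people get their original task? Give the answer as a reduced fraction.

3641/5760

Favorable outcomes: Σ_{i≥1} C(8,i)·!(8-i) = 8·1854 + 28·265 + 56·44 + 70·9 + 56·2 + 28·1 + 8·0 + 1·1 = 25487.
Total outcomes: 8! = 40320.
Probability = 25487/40320 = 3641/5760.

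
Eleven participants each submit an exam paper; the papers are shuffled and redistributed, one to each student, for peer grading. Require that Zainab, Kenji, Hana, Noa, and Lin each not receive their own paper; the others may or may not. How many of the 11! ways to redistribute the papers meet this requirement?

Inclusion-exclusion on the 5 forbidden self-matches:
Σ_{j=0}^{5} (-1)^j C(5,j)(11-j)!
= C(5,0)·11! - C(5,1)·10! + C(5,2)·9! - C(5,3)·8! + C(5,4)·7! - C(5,5)·6!
= 39916800 - 18144000 + 3628800 - 403200 + 25200 - 720
= 25022880

25022880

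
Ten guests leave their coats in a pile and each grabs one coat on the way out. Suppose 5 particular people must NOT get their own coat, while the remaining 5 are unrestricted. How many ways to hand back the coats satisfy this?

2170680

Let A_j be the event that the j-th constrained one is fixed. By inclusion-exclusion over the 5 events:
Σ_{j=0}^{5} (-1)^j C(5,j)(10-j)!
= C(5,0)·10! - C(5,1)·9! + C(5,2)·8! - C(5,3)·7! + C(5,4)·6! - C(5,5)·5!
= 3628800 - 1814400 + 403200 - 50400 + 3600 - 120
= 2170680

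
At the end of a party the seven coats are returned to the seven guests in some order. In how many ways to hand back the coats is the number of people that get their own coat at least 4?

92

Sum C(7,i)·!(7-i) for i = 4..7:
  i=4: C(7,4)·!3 = 35·2 = 70
  i=5: C(7,5)·!2 = 21·1 = 21
  i=6: C(7,6)·!1 = 7·0 = 0
  i=7: C(7,7)·!0 = 1·1 = 1
Total = 92.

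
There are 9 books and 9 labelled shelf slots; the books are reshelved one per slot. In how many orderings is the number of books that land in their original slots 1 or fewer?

# with exactly i fixed is C(9,i)·!(9-i); sum over i=0..1:
  i=0: C(9,0)·!9 = 1·133496 = 133496
  i=1: C(9,1)·!8 = 9·14833 = 133497
Total = 266993.

266993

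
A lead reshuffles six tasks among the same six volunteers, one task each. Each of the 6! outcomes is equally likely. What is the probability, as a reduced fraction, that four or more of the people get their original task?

Favorable outcomes: Σ_{i≥4} C(6,i)·!(6-i) = 15·1 + 6·0 + 1·1 = 16.
Total outcomes: 6! = 720.
Probability = 16/720 = 1/45.

1/45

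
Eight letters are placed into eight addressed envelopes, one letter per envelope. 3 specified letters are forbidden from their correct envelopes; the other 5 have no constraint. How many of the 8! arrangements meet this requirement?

27240

Let A_j be the event that the j-th constrained one is fixed. By inclusion-exclusion over the 3 events:
Σ_{j=0}^{3} (-1)^j C(3,j)(8-j)!
= C(3,0)·8! - C(3,1)·7! + C(3,2)·6! - C(3,3)·5!
= 40320 - 15120 + 2160 - 120
= 27240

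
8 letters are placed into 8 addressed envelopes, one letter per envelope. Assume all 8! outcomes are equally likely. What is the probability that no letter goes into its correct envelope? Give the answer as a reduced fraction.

Favorable outcomes: !8 = 14833.
Total outcomes: 8! = 40320.
Probability = 14833/40320 = 2119/5760.

2119/5760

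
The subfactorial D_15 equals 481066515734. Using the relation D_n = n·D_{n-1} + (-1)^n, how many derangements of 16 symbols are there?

7697064251745

D_16 = 16·481066515734 + 1 = 7697064251745.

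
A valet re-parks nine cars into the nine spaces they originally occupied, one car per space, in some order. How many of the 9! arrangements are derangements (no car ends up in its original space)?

133496

!9 = 9! · Σ_{k=0}^{9} (-1)^k/k!
= 9! - 9!/1! + 9!/2! - 9!/3! + 9!/4! - 9!/5! + 9!/6! - 9!/7! + 9!/8! - 9!/9!
= 362880 - 362880 + 181440 - 60480 + 15120 - 3024 + 504 - 72 + 9 - 1
= 133496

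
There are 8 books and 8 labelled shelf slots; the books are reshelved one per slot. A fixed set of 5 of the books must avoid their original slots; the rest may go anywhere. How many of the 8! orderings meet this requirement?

Inclusion-exclusion on the 5 forbidden self-matches:
Σ_{j=0}^{5} (-1)^j C(5,j)(8-j)!
= C(5,0)·8! - C(5,1)·7! + C(5,2)·6! - C(5,3)·5! + C(5,4)·4! - C(5,5)·3!
= 40320 - 25200 + 7200 - 1200 + 120 - 6
= 21234

21234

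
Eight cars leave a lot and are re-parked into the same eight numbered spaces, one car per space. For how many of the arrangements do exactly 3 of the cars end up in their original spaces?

Pick the 3 fixed positions: C(8,3) = 56 ways.
The other 5 form a derangement: !5 = 44.
Total: 56 × 44 = 2464.

2464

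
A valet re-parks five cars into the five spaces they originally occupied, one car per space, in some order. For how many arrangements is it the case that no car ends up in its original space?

44

By inclusion-exclusion, !5 = Σ (-1)^k · 5!/k! for k=0..5
= 5! - 5!/1! + 5!/2! - 5!/3! + 5!/4! - 5!/5!
= 120 - 120 + 60 - 20 + 5 - 1
= 44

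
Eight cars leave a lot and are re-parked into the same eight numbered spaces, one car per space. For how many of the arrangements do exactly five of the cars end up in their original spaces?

112

Choose which 5 of the 8 are fixed: C(8,5) = 56.
The remaining 3 must be deranged: !3 = 2.
Total: 56 × 2 = 112.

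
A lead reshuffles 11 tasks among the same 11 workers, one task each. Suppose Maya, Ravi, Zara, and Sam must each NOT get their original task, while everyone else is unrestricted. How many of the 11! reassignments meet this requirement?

27422640

Inclusion-exclusion on the 4 forbidden self-matches:
Σ_{j=0}^{4} (-1)^j C(4,j)(11-j)!
= C(4,0)·11! - C(4,1)·10! + C(4,2)·9! - C(4,3)·8! + C(4,4)·7!
= 39916800 - 14515200 + 2177280 - 161280 + 5040
= 27422640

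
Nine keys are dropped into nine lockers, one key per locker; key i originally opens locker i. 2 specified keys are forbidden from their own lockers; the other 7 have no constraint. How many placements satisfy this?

287280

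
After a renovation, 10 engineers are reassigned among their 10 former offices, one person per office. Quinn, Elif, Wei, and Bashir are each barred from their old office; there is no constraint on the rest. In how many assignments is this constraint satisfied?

Let A_j be the event that the j-th constrained one is fixed. By inclusion-exclusion over the 4 events:
Σ_{j=0}^{4} (-1)^j C(4,j)(10-j)!
= C(4,0)·10! - C(4,1)·9! + C(4,2)·8! - C(4,3)·7! + C(4,4)·6!
= 3628800 - 1451520 + 241920 - 20160 + 720
= 2399760

2399760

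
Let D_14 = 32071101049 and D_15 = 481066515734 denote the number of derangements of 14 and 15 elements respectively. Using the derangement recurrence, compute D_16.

7697064251745

D_16 = (16-1)·(D_15 + D_14) = 15·(481066515734 + 32071101049) = 15·513137616783 = 7697064251745.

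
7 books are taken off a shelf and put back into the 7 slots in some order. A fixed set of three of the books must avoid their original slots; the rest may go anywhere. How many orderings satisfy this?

Let A_j be the event that the j-th constrained one is fixed. By inclusion-exclusion over the 3 events:
Σ_{j=0}^{3} (-1)^j C(3,j)(7-j)!
= C(3,0)·7! - C(3,1)·6! + C(3,2)·5! - C(3,3)·4!
= 5040 - 2160 + 360 - 24
= 3216

3216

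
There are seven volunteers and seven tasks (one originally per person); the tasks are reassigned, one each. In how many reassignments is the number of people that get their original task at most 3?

# with exactly i fixed is C(7,i)·!(7-i); sum over i=0..3:
  i=0: C(7,0)·!7 = 1·1854 = 1854
  i=1: C(7,1)·!6 = 7·265 = 1855
  i=2: C(7,2)·!5 = 21·44 = 924
  i=3: C(7,3)·!4 = 35·9 = 315
Total = 4948.

4948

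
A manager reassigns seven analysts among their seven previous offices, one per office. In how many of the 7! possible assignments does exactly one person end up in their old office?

Pick the single fixed position: C(7,1) = 7 ways.
The other 6 form a derangement: !6 = 265.
Total: 7 × 265 = 1855.

1855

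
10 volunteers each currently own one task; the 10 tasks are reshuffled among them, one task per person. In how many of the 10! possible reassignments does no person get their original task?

1334961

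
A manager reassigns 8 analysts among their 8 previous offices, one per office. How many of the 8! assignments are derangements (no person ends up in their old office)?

14833

The number of derangements of 8 is !8 = Σ_{k=0}^{8} (-1)^k·8!/k!
= 8! - 8!/1! + 8!/2! - 8!/3! + 8!/4! - 8!/5! + 8!/6! - 8!/7! + 8!/8!
= 40320 - 40320 + 20160 - 6720 + 1680 - 336 + 56 - 8 + 1
= 14833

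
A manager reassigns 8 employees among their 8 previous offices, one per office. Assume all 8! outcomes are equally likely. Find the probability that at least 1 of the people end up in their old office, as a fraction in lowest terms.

Favorable outcomes: Σ_{i≥1} C(8,i)·!(8-i) = 8·1854 + 28·265 + 56·44 + 70·9 + 56·2 + 28·1 + 8·0 + 1·1 = 25487.
Total outcomes: 8! = 40320.
Probability = 25487/40320 = 3641/5760.

3641/5760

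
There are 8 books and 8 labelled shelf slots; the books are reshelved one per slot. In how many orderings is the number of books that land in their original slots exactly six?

28

Pick the 6 fixed positions: C(8,6) = 28 ways.
The other 2 form a derangement: !2 = 1.
Total: 28 × 1 = 28.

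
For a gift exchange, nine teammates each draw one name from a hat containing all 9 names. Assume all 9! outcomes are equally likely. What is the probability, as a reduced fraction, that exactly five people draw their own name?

Favorable outcomes: C(9,5)·!4 = 126·9 = 1134.
Total outcomes: 9! = 362880.
Probability = 1134/362880 = 1/320.

1/320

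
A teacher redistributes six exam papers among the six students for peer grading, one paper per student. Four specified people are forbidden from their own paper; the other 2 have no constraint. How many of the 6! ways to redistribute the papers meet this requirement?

362

Inclusion-exclusion on the 4 forbidden self-matches:
Σ_{j=0}^{4} (-1)^j C(4,j)(6-j)!
= C(4,0)·6! - C(4,1)·5! + C(4,2)·4! - C(4,3)·3! + C(4,4)·2!
= 720 - 480 + 144 - 24 + 2
= 362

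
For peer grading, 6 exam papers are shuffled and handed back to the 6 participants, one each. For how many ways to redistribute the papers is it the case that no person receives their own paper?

265

Recurrence: !6 = 5·(!5 + !4).
!6 = 5·(44 + 9) = 5·53 = 265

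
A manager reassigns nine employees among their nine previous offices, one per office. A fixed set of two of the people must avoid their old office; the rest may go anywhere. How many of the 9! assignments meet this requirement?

287280

Inclusion-exclusion on the 2 forbidden self-matches:
Σ_{j=0}^{2} (-1)^j C(2,j)(9-j)!
= C(2,0)·9! - C(2,1)·8! + C(2,2)·7!
= 362880 - 80640 + 5040
= 287280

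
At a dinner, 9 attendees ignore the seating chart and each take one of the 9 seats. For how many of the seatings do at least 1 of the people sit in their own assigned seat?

Sum C(9,i)·!(9-i) for i = 1..9:
  i=1: C(9,1)·!8 = 9·14833 = 133497
  i=2: C(9,2)·!7 = 36·1854 = 66744
  i=3: C(9,3)·!6 = 84·265 = 22260
  i=4: C(9,4)·!5 = 126·44 = 5544
  i=5: C(9,5)·!4 = 126·9 = 1134
  i=6: C(9,6)·!3 = 84·2 = 168
  i=7: C(9,7)·!2 = 36·1 = 36
  i=8: C(9,8)·!1 = 9·0 = 0
  i=9: C(9,9)·!0 = 1·1 = 1
Total = 229384.

229384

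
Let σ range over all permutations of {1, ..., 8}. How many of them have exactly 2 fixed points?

7420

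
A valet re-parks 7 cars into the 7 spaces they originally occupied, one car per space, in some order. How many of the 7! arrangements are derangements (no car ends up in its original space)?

1854

By inclusion-exclusion, !7 = Σ (-1)^k · 7!/k! for k=0..7
= 7! - 7!/1! + 7!/2! - 7!/3! + 7!/4! - 7!/5! + 7!/6! - 7!/7!
= 5040 - 5040 + 2520 - 840 + 210 - 42 + 7 - 1
= 1854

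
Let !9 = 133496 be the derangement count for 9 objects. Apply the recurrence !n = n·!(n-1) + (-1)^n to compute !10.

1334961

!10 = 10·133496 + 1 = 1334961.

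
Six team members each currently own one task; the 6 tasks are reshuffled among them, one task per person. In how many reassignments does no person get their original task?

265

The subfactorial !6 = [6!/e] (nearest integer).
6! = 720, and 720/e ≈ 264.87, so !6 = 265.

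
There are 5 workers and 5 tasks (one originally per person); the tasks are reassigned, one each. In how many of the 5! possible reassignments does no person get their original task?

44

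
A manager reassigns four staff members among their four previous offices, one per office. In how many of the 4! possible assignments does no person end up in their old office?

The subfactorial !4 = [4!/e] (nearest integer).
4! = 24, and 24/e ≈ 8.83, so !4 = 9.

9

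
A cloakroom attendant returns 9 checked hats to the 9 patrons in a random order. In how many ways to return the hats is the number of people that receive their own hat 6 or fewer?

Sum C(9,i)·!(9-i) for i = 0..6:
  i=0: C(9,0)·!9 = 1·133496 = 133496
  i=1: C(9,1)·!8 = 9·14833 = 133497
  i=2: C(9,2)·!7 = 36·1854 = 66744
  i=3: C(9,3)·!6 = 84·265 = 22260
  i=4: C(9,4)·!5 = 126·44 = 5544
  i=5: C(9,5)·!4 = 126·9 = 1134
  i=6: C(9,6)·!3 = 84·2 = 168
Total = 362843.

362843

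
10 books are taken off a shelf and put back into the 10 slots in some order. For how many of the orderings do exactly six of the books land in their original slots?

Pick the 6 fixed positions: C(10,6) = 210 ways.
The other 4 form a derangement: !4 = 9.
Total: 210 × 9 = 1890.

1890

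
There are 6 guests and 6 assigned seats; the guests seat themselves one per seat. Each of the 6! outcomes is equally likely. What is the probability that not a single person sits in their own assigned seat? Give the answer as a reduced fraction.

53/144

Favorable outcomes: !6 = 265.
Total outcomes: 6! = 720.
Probability = 265/720 = 53/144.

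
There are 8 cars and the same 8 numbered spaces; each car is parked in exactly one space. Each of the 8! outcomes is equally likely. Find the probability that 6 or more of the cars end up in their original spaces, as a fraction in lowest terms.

29/40320

Favorable outcomes: Σ_{i≥6} C(8,i)·!(8-i) = 28·1 + 8·0 + 1·1 = 29.
Total outcomes: 8! = 40320.
Probability = 29/40320 = 29/40320.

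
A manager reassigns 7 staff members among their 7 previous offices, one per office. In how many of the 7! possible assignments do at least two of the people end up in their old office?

# with exactly i fixed is C(7,i)·!(7-i); sum over i=2..7:
  i=2: C(7,2)·!5 = 21·44 = 924
  i=3: C(7,3)·!4 = 35·9 = 315
  i=4: C(7,4)·!3 = 35·2 = 70
  i=5: C(7,5)·!2 = 21·1 = 21
  i=6: C(7,6)·!1 = 7·0 = 0
  i=7: C(7,7)·!0 = 1·1 = 1
Total = 1331.

1331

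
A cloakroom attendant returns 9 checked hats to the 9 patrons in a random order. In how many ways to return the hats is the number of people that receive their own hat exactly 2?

66744

Pick the 2 fixed positions: C(9,2) = 36 ways.
The other 7 form a derangement: !7 = 1854.
Total: 36 × 1854 = 66744.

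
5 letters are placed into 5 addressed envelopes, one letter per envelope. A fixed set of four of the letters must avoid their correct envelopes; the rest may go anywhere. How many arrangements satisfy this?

Inclusion-exclusion on the 4 forbidden self-matches:
Σ_{j=0}^{4} (-1)^j C(4,j)(5-j)!
= C(4,0)·5! - C(4,1)·4! + C(4,2)·3! - C(4,3)·2! + C(4,4)·1!
= 120 - 96 + 36 - 8 + 1
= 53

53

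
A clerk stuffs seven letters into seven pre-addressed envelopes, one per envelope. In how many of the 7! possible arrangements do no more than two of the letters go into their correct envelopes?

Sum C(7,i)·!(7-i) for i = 0..2:
  i=0: C(7,0)·!7 = 1·1854 = 1854
  i=1: C(7,1)·!6 = 7·265 = 1855
  i=2: C(7,2)·!5 = 21·44 = 924
Total = 4633.

4633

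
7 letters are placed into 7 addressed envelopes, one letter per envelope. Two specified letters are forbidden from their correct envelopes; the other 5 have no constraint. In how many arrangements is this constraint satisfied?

3720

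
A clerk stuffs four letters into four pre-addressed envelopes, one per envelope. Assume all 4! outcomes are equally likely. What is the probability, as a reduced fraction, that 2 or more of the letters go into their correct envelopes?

7/24

Favorable outcomes: Σ_{i≥2} C(4,i)·!(4-i) = 6·1 + 4·0 + 1·1 = 7.
Total outcomes: 4! = 24.
Probability = 7/24 = 7/24.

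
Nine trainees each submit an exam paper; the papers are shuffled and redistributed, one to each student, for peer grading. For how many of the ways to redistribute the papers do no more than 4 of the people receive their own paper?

361541

# with exactly i fixed is C(9,i)·!(9-i); sum over i=0..4:
  i=0: C(9,0)·!9 = 1·133496 = 133496
  i=1: C(9,1)·!8 = 9·14833 = 133497
  i=2: C(9,2)·!7 = 36·1854 = 66744
  i=3: C(9,3)·!6 = 84·265 = 22260
  i=4: C(9,4)·!5 = 126·44 = 5544
Total = 361541.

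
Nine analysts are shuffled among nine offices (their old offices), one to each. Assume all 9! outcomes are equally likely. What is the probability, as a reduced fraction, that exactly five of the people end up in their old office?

1/320

Favorable outcomes: C(9,5)·!4 = 126·9 = 1134.
Total outcomes: 9! = 362880.
Probability = 1134/362880 = 1/320.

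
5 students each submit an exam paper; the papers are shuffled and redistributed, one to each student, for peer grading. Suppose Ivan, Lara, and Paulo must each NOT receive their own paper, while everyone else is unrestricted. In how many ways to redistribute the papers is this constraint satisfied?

64

Inclusion-exclusion on the 3 forbidden self-matches:
Σ_{j=0}^{3} (-1)^j C(3,j)(5-j)!
= C(3,0)·5! - C(3,1)·4! + C(3,2)·3! - C(3,3)·2!
= 120 - 72 + 18 - 2
= 64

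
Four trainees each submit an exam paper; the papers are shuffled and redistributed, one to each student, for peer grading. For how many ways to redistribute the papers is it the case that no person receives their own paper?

9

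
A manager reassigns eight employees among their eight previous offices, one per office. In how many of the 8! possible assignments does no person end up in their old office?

14833

!8 = 8! · Σ_{k=0}^{8} (-1)^k/k!
= 8! - 8!/1! + 8!/2! - 8!/3! + 8!/4! - 8!/5! + 8!/6! - 8!/7! + 8!/8!
= 40320 - 40320 + 20160 - 6720 + 1680 - 336 + 56 - 8 + 1
= 14833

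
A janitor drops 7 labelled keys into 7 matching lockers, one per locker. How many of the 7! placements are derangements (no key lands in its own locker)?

1854

The subfactorial !7 = [7!/e] (nearest integer).
7! = 5040, and 5040/e ≈ 1854.11, so !7 = 1854.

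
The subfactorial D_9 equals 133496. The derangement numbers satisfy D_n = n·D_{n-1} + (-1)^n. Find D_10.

D_10 = 10·133496 + 1 = 1334961.

1334961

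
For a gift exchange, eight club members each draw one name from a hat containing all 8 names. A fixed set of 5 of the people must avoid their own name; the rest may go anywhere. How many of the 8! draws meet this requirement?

Inclusion-exclusion on the 5 forbidden self-matches:
Σ_{j=0}^{5} (-1)^j C(5,j)(8-j)!
= C(5,0)·8! - C(5,1)·7! + C(5,2)·6! - C(5,3)·5! + C(5,4)·4! - C(5,5)·3!
= 40320 - 25200 + 7200 - 1200 + 120 - 6
= 21234

21234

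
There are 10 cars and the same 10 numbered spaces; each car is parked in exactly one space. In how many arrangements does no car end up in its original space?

1334961

The subfactorial !10 = [10!/e] (nearest integer).
10! = 3628800, and 3628800/e ≈ 1334960.92, so !10 = 1334961.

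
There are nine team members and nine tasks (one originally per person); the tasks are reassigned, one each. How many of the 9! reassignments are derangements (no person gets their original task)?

!9 = 9! · Σ_{k=0}^{9} (-1)^k/k!
= 9! - 9!/1! + 9!/2! - 9!/3! + 9!/4! - 9!/5! + 9!/6! - 9!/7! + 9!/8! - 9!/9!
= 362880 - 362880 + 181440 - 60480 + 15120 - 3024 + 504 - 72 + 9 - 1
= 133496

133496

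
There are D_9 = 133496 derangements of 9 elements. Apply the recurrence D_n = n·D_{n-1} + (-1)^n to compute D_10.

D_10 = 10·133496 + 1 = 1334961.

1334961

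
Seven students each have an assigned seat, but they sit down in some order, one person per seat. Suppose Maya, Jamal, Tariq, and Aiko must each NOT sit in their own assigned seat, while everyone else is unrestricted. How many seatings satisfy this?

2790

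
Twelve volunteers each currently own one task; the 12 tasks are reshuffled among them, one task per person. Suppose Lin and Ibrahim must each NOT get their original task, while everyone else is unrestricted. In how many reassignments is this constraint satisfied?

Inclusion-exclusion on the 2 forbidden self-matches:
Σ_{j=0}^{2} (-1)^j C(2,j)(12-j)!
= C(2,0)·12! - C(2,1)·11! + C(2,2)·10!
= 479001600 - 79833600 + 3628800
= 402796800

402796800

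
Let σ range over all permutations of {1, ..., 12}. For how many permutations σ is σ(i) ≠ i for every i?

176214841

The subfactorial !12 = [12!/e] (nearest integer).
12! = 479001600, and 479001600/e ≈ 176214840.93, so !12 = 176214841.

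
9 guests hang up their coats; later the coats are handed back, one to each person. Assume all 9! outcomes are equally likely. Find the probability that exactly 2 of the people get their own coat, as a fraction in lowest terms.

Favorable outcomes: C(9,2)·!7 = 36·1854 = 66744.
Total outcomes: 9! = 362880.
Probability = 66744/362880 = 103/560.

103/560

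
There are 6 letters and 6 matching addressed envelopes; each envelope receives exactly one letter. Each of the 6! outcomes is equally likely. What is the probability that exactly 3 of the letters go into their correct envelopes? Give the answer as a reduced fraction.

Favorable outcomes: C(6,3)·!3 = 20·2 = 40.
Total outcomes: 6! = 720.
Probability = 40/720 = 1/18.

1/18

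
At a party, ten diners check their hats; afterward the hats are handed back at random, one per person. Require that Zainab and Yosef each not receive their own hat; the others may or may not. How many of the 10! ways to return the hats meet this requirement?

2943360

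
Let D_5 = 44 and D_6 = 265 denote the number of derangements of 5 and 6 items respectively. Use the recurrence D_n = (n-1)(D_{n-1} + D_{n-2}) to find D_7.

1854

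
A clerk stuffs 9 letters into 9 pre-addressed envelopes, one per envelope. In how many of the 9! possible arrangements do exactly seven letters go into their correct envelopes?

36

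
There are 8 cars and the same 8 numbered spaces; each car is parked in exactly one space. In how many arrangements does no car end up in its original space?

The subfactorial !8 = [8!/e] (nearest integer).
8! = 40320, and 40320/e ≈ 14832.90, so !8 = 14833.

14833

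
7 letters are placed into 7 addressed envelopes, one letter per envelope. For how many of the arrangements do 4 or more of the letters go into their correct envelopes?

92

# with exactly i fixed is C(7,i)·!(7-i); sum over i=4..7:
  i=4: C(7,4)·!3 = 35·2 = 70
  i=5: C(7,5)·!2 = 21·1 = 21
  i=6: C(7,6)·!1 = 7·0 = 0
  i=7: C(7,7)·!0 = 1·1 = 1
Total = 92.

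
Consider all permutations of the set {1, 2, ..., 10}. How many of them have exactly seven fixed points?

240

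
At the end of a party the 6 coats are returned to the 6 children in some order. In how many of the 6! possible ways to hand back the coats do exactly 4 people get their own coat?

15

Pick the 4 fixed positions: C(6,4) = 15 ways.
The remaining 2 must be deranged: !2 = 1.
Total: 15 × 1 = 15.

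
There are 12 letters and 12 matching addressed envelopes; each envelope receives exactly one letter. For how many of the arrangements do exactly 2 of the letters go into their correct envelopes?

88107426

Choose which 2 of the 12 are fixed: C(12,2) = 66.
The other 10 form a derangement: !10 = 1334961.
Total: 66 × 1334961 = 88107426.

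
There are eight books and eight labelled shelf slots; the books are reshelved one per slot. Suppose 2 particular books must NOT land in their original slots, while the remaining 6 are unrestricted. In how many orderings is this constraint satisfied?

Let A_j be the event that the j-th constrained one is fixed. By inclusion-exclusion over the 2 events:
Σ_{j=0}^{2} (-1)^j C(2,j)(8-j)!
= C(2,0)·8! - C(2,1)·7! + C(2,2)·6!
= 40320 - 10080 + 720
= 30960

30960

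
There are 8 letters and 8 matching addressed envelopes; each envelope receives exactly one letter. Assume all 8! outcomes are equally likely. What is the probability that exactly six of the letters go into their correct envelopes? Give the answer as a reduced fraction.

1/1440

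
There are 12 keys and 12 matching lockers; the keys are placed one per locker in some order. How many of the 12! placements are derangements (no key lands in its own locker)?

176214841

Recurrence: !12 = 11·(!11 + !10).
!12 = 11·(14684570 + 1334961) = 11·16019531 = 176214841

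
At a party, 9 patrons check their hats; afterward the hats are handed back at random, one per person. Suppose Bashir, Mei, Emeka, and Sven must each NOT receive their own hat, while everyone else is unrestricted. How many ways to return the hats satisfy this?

229080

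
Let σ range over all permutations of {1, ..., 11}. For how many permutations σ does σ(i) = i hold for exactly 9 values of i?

Pick the 9 fixed positions: C(11,9) = 55 ways.
The other 2 form a derangement: !2 = 1.
Total: 55 × 1 = 55.

55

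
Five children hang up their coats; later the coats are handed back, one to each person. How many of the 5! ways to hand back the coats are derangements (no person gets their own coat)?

44

Use !n = (n-1)(!(n-1) + !(n-2)).
!5 = 4·(9 + 2) = 4·11 = 44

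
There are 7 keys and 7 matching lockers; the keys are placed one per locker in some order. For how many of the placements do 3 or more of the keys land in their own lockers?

Sum C(7,i)·!(7-i) for i = 3..7:
  i=3: C(7,3)·!4 = 35·9 = 315
  i=4: C(7,4)·!3 = 35·2 = 70
  i=5: C(7,5)·!2 = 21·1 = 21
  i=6: C(7,6)·!1 = 7·0 = 0
  i=7: C(7,7)·!0 = 1·1 = 1
Total = 407.

407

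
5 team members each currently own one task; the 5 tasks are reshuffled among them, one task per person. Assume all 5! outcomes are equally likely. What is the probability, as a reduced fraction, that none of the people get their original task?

Favorable outcomes: !5 = 44.
Total outcomes: 5! = 120.
Probability = 44/120 = 11/30.

11/30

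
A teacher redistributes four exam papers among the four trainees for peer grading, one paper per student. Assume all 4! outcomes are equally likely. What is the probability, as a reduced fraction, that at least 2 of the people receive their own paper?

Favorable outcomes: Σ_{i≥2} C(4,i)·!(4-i) = 6·1 + 4·0 + 1·1 = 7.
Total outcomes: 4! = 24.
Probability = 7/24 = 7/24.

7/24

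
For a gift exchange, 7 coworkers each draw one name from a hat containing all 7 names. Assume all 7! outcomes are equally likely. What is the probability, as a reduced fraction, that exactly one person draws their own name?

53/144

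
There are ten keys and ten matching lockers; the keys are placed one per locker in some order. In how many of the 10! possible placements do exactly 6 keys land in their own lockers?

Choose which 6 of the 10 are fixed: C(10,6) = 210.
The remaining 4 must be deranged: !4 = 9.
Total: 210 × 9 = 1890.

1890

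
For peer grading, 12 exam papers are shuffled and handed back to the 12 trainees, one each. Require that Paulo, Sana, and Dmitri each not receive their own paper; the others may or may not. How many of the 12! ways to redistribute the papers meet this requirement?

369774720

Let A_j be the event that the j-th constrained one is fixed. By inclusion-exclusion over the 3 events:
Σ_{j=0}^{3} (-1)^j C(3,j)(12-j)!
= C(3,0)·12! - C(3,1)·11! + C(3,2)·10! - C(3,3)·9!
= 479001600 - 119750400 + 10886400 - 362880
= 369774720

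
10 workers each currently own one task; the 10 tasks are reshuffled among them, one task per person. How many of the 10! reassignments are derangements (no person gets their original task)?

!10 is the nearest integer to 10!/e.
10! = 3628800, and 3628800/e ≈ 1334960.92, so !10 = 1334961.

1334961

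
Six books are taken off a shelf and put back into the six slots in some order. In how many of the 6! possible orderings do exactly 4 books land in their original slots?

15

Pick the 4 fixed positions: C(6,4) = 15 ways.
The remaining 2 must be deranged: !2 = 1.
Total: 15 × 1 = 15.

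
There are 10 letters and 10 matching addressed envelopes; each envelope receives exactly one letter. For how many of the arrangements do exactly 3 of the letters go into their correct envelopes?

Pick the 3 fixed positions: C(10,3) = 120 ways.
The remaining 7 must be deranged: !7 = 1854.
Total: 120 × 1854 = 222480.

222480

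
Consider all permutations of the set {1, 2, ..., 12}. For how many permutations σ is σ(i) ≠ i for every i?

176214841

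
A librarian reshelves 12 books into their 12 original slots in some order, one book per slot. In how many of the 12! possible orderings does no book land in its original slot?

The number of derangements of 12 is !12 = Σ_{k=0}^{12} (-1)^k·12!/k!
= 12! - 12!/1! + 12!/2! - 12!/3! + 12!/4! - 12!/5! + 12!/6! - 12!/7! + 12!/8! - 12!/9! + 12!/10! - 12!/11! + 12!/12!
= 479001600 - 479001600 + 239500800 - 79833600 + 19958400 - 3991680 + 665280 - 95040 + 11880 - 1320 + 132 - 12 + 1
= 176214841

176214841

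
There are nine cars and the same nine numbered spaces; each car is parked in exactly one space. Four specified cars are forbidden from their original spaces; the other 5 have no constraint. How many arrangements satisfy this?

Let A_j be the event that the j-th constrained one is fixed. By inclusion-exclusion over the 4 events:
Σ_{j=0}^{4} (-1)^j C(4,j)(9-j)!
= C(4,0)·9! - C(4,1)·8! + C(4,2)·7! - C(4,3)·6! + C(4,4)·5!
= 362880 - 161280 + 30240 - 2880 + 120
= 229080

229080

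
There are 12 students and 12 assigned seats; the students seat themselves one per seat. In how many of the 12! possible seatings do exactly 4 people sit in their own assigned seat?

7342335

Pick the 4 fixed positions: C(12,4) = 495 ways.
The other 8 form a derangement: !8 = 14833.
Total: 495 × 14833 = 7342335.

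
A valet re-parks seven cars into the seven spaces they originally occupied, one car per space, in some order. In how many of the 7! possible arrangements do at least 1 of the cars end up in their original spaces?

3186

Sum C(7,i)·!(7-i) for i = 1..7:
  i=1: C(7,1)·!6 = 7·265 = 1855
  i=2: C(7,2)·!5 = 21·44 = 924
  i=3: C(7,3)·!4 = 35·9 = 315
  i=4: C(7,4)·!3 = 35·2 = 70
  i=5: C(7,5)·!2 = 21·1 = 21
  i=6: C(7,6)·!1 = 7·0 = 0
  i=7: C(7,7)·!0 = 1·1 = 1
Total = 3186.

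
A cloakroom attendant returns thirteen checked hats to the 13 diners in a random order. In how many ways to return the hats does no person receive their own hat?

By inclusion-exclusion, !13 = Σ (-1)^k · 13!/k! for k=0..13
= 13! - 13!/1! + 13!/2! - 13!/3! + 13!/4! - 13!/5! + 13!/6! - 13!/7! + 13!/8! - 13!/9! + 13!/10! - 13!/11! + 13!/12! - 13!/13!
= 6227020800 - 6227020800 + 3113510400 - 1037836800 + 259459200 - 51891840 + 8648640 - 1235520 + 154440 - 17160 + 1716 - 156 + 13 - 1
= 2290792932

2290792932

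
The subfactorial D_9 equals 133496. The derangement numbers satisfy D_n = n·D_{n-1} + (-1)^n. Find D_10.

D_10 = 10·133496 + 1 = 1334961.

1334961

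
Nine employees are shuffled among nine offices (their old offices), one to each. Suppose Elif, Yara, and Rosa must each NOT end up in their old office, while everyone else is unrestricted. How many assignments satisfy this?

256320

Inclusion-exclusion on the 3 forbidden self-matches:
Σ_{j=0}^{3} (-1)^j C(3,j)(9-j)!
= C(3,0)·9! - C(3,1)·8! + C(3,2)·7! - C(3,3)·6!
= 362880 - 120960 + 15120 - 720
= 256320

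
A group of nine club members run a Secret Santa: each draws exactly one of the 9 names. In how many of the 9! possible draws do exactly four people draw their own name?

5544

Choose which 4 of the 9 are fixed: C(9,4) = 126.
The other 5 form a derangement: !5 = 44.
Total: 126 × 44 = 5544.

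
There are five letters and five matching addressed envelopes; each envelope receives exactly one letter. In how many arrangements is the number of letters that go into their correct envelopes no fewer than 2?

# with exactly i fixed is C(5,i)·!(5-i); sum over i=2..5:
  i=2: C(5,2)·!3 = 10·2 = 20
  i=3: C(5,3)·!2 = 10·1 = 10
  i=4: C(5,4)·!1 = 5·0 = 0
  i=5: C(5,5)·!0 = 1·1 = 1
Total = 31.

31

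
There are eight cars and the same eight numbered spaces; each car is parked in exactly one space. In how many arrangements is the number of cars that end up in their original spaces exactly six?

Choose which 6 of the 8 are fixed: C(8,6) = 28.
The remaining 2 must be deranged: !2 = 1.
Total: 28 × 1 = 28.

28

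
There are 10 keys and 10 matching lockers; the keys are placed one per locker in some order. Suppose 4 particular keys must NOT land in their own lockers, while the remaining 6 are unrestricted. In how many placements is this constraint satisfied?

2399760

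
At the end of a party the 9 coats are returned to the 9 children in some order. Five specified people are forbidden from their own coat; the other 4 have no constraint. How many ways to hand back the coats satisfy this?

205056

Let A_j be the event that the j-th constrained one is fixed. By inclusion-exclusion over the 5 events:
Σ_{j=0}^{5} (-1)^j C(5,j)(9-j)!
= C(5,0)·9! - C(5,1)·8! + C(5,2)·7! - C(5,3)·6! + C(5,4)·5! - C(5,5)·4!
= 362880 - 201600 + 50400 - 7200 + 600 - 24
= 205056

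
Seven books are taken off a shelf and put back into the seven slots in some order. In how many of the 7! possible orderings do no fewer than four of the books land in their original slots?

Sum C(7,i)·!(7-i) for i = 4..7:
  i=4: C(7,4)·!3 = 35·2 = 70
  i=5: C(7,5)·!2 = 21·1 = 21
  i=6: C(7,6)·!1 = 7·0 = 0
  i=7: C(7,7)·!0 = 1·1 = 1
Total = 92.

92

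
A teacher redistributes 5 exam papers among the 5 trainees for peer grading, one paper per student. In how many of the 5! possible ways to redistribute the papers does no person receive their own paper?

44

Recurrence: !5 = 5·!4 + (-1)^5.
!5 = 5·9 - 1 = 44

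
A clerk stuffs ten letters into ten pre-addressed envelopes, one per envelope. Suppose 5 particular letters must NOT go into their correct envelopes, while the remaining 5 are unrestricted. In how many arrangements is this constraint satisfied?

2170680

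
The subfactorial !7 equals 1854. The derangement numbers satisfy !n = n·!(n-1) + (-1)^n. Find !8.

14833

!8 = 8·1854 + 1 = 14833.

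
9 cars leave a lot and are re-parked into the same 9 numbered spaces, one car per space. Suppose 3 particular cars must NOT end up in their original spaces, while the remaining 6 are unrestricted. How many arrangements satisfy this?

Let A_j be the event that the j-th constrained one is fixed. By inclusion-exclusion over the 3 events:
Σ_{j=0}^{3} (-1)^j C(3,j)(9-j)!
= C(3,0)·9! - C(3,1)·8! + C(3,2)·7! - C(3,3)·6!
= 362880 - 120960 + 15120 - 720
= 256320

256320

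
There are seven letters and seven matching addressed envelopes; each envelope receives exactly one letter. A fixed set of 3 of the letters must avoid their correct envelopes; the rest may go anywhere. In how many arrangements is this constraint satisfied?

Inclusion-exclusion on the 3 forbidden self-matches:
Σ_{j=0}^{3} (-1)^j C(3,j)(7-j)!
= C(3,0)·7! - C(3,1)·6! + C(3,2)·5! - C(3,3)·4!
= 5040 - 2160 + 360 - 24
= 3216

3216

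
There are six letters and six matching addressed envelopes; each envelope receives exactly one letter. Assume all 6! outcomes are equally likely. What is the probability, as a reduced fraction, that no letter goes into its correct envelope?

53/144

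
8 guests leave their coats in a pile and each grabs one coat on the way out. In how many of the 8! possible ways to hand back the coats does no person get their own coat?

14833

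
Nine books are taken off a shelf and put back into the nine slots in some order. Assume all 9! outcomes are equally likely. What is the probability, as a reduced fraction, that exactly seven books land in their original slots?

1/10080

Favorable outcomes: C(9,7)·!2 = 36·1 = 36.
Total outcomes: 9! = 362880.
Probability = 36/362880 = 1/10080.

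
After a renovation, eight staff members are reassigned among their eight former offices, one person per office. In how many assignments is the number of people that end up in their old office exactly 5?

Choose which 5 of the 8 are fixed: C(8,5) = 56.
The remaining 3 must be deranged: !3 = 2.
Total: 56 × 2 = 112.

112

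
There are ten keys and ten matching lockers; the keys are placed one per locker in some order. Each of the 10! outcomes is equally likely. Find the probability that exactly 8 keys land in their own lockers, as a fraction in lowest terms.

1/80640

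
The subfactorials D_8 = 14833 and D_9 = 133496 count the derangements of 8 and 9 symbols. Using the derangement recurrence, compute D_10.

1334961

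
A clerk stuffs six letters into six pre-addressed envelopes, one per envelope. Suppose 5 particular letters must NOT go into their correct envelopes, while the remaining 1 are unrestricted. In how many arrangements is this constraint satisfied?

Let A_j be the event that the j-th constrained one is fixed. By inclusion-exclusion over the 5 events:
Σ_{j=0}^{5} (-1)^j C(5,j)(6-j)!
= C(5,0)·6! - C(5,1)·5! + C(5,2)·4! - C(5,3)·3! + C(5,4)·2! - C(5,5)·1!
= 720 - 600 + 240 - 60 + 10 - 1
= 309

309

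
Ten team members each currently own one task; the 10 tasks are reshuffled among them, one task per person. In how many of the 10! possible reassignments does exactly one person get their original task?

1334960

Choose which one of the 10 is fixed: C(10,1) = 10.
The remaining 9 must be deranged: !9 = 133496.
Total: 10 × 133496 = 1334960.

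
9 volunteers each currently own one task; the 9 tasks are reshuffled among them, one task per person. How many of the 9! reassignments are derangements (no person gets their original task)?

The number of derangements of 9 is !9 = Σ_{k=0}^{9} (-1)^k·9!/k!
= 9! - 9!/1! + 9!/2! - 9!/3! + 9!/4! - 9!/5! + 9!/6! - 9!/7! + 9!/8! - 9!/9!
= 362880 - 362880 + 181440 - 60480 + 15120 - 3024 + 504 - 72 + 9 - 1
= 133496

133496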